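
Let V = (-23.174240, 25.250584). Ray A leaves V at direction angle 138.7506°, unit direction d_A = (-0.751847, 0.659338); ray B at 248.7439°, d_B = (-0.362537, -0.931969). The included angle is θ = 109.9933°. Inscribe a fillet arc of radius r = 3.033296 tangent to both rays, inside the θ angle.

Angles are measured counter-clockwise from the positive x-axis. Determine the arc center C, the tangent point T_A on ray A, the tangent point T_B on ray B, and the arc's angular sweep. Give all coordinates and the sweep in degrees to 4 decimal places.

center=(-26.7713,24.3706) T_A=(-24.7713,26.6512) T_B=(-23.9443,23.2709) sweep=70.0067

bisector direction at 193.7473° = (-0.971353,-0.237639)
center distance |VC| = r/sin(θ/2) = 3.033296/sin(54.9967°) = 3.703122
C = V + |VC|·bis = (-26.7713,24.3706)
T_A = V + ((C−V)·d_A)·d_A = V + 2.1242·d_A = (-24.7713,26.6512)
T_B = V + ((C−V)·d_B)·d_B = V + 2.1242·d_B = (-23.9443,23.2709)
sweep = 180° − θ = 70.0067°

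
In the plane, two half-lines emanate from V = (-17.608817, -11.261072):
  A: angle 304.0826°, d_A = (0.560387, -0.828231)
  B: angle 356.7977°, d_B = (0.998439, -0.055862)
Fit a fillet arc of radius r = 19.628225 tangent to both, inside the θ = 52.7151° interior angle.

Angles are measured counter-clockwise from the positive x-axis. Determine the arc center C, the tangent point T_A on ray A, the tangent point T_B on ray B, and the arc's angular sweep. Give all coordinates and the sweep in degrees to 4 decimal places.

center=(20.8473,-33.0716) T_A=(4.5906,-44.0710) T_B=(21.9438,-13.4740) sweep=127.2849

bisector direction at 330.4402° = (0.869841,-0.493332)
center distance |VC| = r/sin(θ/2) = 19.628225/sin(26.3575°) = 44.210559
C = V + |VC|·bis = (20.8473,-33.0716)
T_A = V + ((C−V)·d_A)·d_A = V + 39.6145·d_A = (4.5906,-44.0710)
T_B = V + ((C−V)·d_B)·d_B = V + 39.6145·d_B = (21.9438,-13.4740)
sweep = 180° − θ = 127.2849°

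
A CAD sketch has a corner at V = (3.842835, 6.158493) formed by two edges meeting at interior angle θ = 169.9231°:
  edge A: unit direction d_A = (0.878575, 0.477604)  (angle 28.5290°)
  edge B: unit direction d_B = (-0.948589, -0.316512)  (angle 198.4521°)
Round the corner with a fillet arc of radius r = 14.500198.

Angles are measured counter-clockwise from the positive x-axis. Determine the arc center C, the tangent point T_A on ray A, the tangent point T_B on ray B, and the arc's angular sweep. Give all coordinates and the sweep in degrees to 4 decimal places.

center=(-1.9593,19.5086) T_A=(4.9660,6.7691) T_B=(2.6302,5.7539) sweep=10.0769

bisector direction at 113.4905° = (-0.398598,0.917126)
center distance |VC| = r/sin(θ/2) = 14.500198/sin(84.9616°) = 14.556444
C = V + |VC|·bis = (-1.9593,19.5086)
T_A = V + ((C−V)·d_A)·d_A = V + 1.2784·d_A = (4.9660,6.7691)
T_B = V + ((C−V)·d_B)·d_B = V + 1.2784·d_B = (2.6302,5.7539)
sweep = 180° − θ = 10.0769°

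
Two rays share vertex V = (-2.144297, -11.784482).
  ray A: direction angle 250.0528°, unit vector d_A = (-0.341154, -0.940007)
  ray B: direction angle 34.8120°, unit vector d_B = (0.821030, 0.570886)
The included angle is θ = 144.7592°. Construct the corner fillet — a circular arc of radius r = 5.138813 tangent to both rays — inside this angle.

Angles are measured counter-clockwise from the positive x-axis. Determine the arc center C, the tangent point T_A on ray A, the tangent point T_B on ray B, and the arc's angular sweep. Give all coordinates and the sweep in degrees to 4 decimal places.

center=(2.1294,-15.0718) T_A=(-2.7011,-13.3187) T_B=(-0.8043,-10.8527) sweep=35.2408

bisector direction at 322.4324° = (0.792635,-0.609697)
center distance |VC| = r/sin(θ/2) = 5.138813/sin(72.3796°) = 5.391779
C = V + |VC|·bis = (2.1294,-15.0718)
T_A = V + ((C−V)·d_A)·d_A = V + 1.6321·d_A = (-2.7011,-13.3187)
T_B = V + ((C−V)·d_B)·d_B = V + 1.6321·d_B = (-0.8043,-10.8527)
sweep = 180° − θ = 35.2408°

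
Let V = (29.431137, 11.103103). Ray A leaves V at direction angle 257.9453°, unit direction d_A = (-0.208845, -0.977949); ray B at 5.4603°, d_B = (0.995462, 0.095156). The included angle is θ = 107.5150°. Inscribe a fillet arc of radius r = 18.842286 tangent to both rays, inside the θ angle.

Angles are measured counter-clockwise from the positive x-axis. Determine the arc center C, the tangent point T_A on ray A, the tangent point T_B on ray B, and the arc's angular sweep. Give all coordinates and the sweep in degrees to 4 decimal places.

center=(44.9734,-6.3394) T_A=(26.5466,-2.4043) T_B=(43.1804,12.4174) sweep=72.4850

bisector direction at 311.7028° = (0.665267,-0.746606)
center distance |VC| = r/sin(θ/2) = 18.842286/sin(53.7575°) = 23.362396
C = V + |VC|·bis = (44.9734,-6.3394)
T_A = V + ((C−V)·d_A)·d_A = V + 13.8119·d_A = (26.5466,-2.4043)
T_B = V + ((C−V)·d_B)·d_B = V + 13.8119·d_B = (43.1804,12.4174)
sweep = 180° − θ = 72.4850°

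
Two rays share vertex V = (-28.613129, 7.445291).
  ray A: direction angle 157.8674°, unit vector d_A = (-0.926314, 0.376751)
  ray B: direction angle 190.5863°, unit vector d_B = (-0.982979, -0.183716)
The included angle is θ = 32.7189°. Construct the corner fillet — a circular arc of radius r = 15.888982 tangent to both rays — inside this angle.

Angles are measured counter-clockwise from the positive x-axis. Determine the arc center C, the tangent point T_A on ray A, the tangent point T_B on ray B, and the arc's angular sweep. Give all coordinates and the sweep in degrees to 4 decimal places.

bisector direction at 174.2268° = (-0.994928,0.100590)
center distance |VC| = r/sin(θ/2) = 15.888982/sin(16.3594°) = 56.411431
C = V + |VC|·bis = (-84.7384,13.1197)
T_A = V + ((C−V)·d_A)·d_A = V + 54.1275·d_A = (-78.7522,27.8379)
T_B = V + ((C−V)·d_B)·d_B = V + 54.1275·d_B = (-81.8194,-2.4988)
sweep = 180° − θ = 147.2811°

center=(-84.7384,13.1197) T_A=(-78.7522,27.8379) T_B=(-81.8194,-2.4988) sweep=147.2811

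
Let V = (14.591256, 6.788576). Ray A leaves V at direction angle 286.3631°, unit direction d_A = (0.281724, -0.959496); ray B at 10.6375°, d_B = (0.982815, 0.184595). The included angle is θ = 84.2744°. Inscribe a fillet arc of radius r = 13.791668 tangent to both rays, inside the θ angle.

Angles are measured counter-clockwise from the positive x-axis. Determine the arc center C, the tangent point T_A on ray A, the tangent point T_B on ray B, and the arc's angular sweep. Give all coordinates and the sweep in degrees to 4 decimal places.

bisector direction at 328.5003° = (0.852643,-0.522494)
center distance |VC| = r/sin(θ/2) = 13.791668/sin(42.1372°) = 20.556714
C = V + |VC|·bis = (32.1188,-3.9522)
T_A = V + ((C−V)·d_A)·d_A = V + 15.2436·d_A = (18.8857,-7.8376)
T_B = V + ((C−V)·d_B)·d_B = V + 15.2436·d_B = (29.5729,9.6025)
sweep = 180° − θ = 95.7256°

center=(32.1188,-3.9522) T_A=(18.8857,-7.8376) T_B=(29.5729,9.6025) sweep=95.7256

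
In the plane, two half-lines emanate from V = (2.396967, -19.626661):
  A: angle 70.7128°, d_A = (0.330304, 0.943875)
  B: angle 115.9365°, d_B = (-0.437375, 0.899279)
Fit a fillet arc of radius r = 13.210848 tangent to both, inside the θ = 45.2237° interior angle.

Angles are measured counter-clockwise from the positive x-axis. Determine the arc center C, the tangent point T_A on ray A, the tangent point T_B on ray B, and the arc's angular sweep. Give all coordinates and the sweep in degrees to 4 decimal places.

center=(0.4043,14.6753) T_A=(12.8737,10.3117) T_B=(-11.4759,8.8972) sweep=134.7763

bisector direction at 93.3247° = (-0.057994,0.998317)
center distance |VC| = r/sin(θ/2) = 13.210848/sin(22.6119°) = 34.359741
C = V + |VC|·bis = (0.4043,14.6753)
T_A = V + ((C−V)·d_A)·d_A = V + 31.7185·d_A = (12.8737,10.3117)
T_B = V + ((C−V)·d_B)·d_B = V + 31.7185·d_B = (-11.4759,8.8972)
sweep = 180° − θ = 134.7763°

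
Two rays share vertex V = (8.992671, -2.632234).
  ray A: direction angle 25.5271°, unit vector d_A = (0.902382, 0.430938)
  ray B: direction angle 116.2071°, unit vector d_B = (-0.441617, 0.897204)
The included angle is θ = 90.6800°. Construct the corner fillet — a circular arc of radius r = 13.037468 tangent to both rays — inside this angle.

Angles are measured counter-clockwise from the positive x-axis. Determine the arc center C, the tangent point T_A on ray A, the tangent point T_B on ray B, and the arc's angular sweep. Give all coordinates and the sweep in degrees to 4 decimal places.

bisector direction at 70.8671° = (0.327760,0.944761)
center distance |VC| = r/sin(θ/2) = 13.037468/sin(45.3400°) = 18.329319
C = V + |VC|·bis = (15.0003,14.6846)
T_A = V + ((C−V)·d_A)·d_A = V + 12.8836·d_A = (20.6186,2.9198)
T_B = V + ((C−V)·d_B)·d_B = V + 12.8836·d_B = (3.3030,8.9270)
sweep = 180° − θ = 89.3200°

center=(15.0003,14.6846) T_A=(20.6186,2.9198) T_B=(3.3030,8.9270) sweep=89.3200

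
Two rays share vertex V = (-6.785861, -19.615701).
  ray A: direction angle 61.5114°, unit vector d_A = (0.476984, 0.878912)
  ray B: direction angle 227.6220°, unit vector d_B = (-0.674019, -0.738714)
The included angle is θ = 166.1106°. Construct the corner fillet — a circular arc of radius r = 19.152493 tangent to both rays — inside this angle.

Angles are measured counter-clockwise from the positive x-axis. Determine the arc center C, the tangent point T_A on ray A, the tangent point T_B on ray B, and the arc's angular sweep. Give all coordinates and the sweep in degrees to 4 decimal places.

center=(-22.5065,-8.4299) T_A=(-5.6731,-17.5653) T_B=(-8.3583,-21.3390) sweep=13.8894

bisector direction at 144.5667° = (-0.814791,0.579755)
center distance |VC| = r/sin(θ/2) = 19.152493/sin(83.0553°) = 19.294047
C = V + |VC|·bis = (-22.5065,-8.4299)
T_A = V + ((C−V)·d_A)·d_A = V + 2.3329·d_A = (-5.6731,-17.5653)
T_B = V + ((C−V)·d_B)·d_B = V + 2.3329·d_B = (-8.3583,-21.3390)
sweep = 180° − θ = 13.8894°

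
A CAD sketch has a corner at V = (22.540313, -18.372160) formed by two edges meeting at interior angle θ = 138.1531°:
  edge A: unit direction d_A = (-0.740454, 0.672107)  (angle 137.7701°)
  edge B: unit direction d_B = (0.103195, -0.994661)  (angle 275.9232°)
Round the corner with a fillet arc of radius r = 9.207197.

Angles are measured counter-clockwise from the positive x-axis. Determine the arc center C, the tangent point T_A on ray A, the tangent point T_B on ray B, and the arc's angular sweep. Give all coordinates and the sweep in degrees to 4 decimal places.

bisector direction at 206.8467° = (-0.892218,-0.451604)
center distance |VC| = r/sin(θ/2) = 9.207197/sin(69.0765°) = 9.857196
C = V + |VC|·bis = (13.7455,-22.8237)
T_A = V + ((C−V)·d_A)·d_A = V + 3.5202·d_A = (19.9338,-16.0062)
T_B = V + ((C−V)·d_B)·d_B = V + 3.5202·d_B = (22.9036,-21.8736)
sweep = 180° − θ = 41.8469°

center=(13.7455,-22.8237) T_A=(19.9338,-16.0062) T_B=(22.9036,-21.8736) sweep=41.8469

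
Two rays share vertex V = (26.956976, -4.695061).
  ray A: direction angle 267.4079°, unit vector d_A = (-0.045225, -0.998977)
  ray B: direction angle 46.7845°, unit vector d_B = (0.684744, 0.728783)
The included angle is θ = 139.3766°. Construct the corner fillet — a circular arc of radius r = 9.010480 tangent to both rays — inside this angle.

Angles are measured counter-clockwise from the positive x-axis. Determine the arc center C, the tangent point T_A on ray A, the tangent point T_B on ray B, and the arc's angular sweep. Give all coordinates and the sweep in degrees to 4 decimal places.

bisector direction at 337.0962° = (0.921160,-0.389185)
center distance |VC| = r/sin(θ/2) = 9.010480/sin(69.6883°) = 9.607919
C = V + |VC|·bis = (35.8074,-8.4343)
T_A = V + ((C−V)·d_A)·d_A = V + 3.3352·d_A = (26.8061,-8.0268)
T_B = V + ((C−V)·d_B)·d_B = V + 3.3352·d_B = (29.2407,-2.2644)
sweep = 180° − θ = 40.6234°

center=(35.8074,-8.4343) T_A=(26.8061,-8.0268) T_B=(29.2407,-2.2644) sweep=40.6234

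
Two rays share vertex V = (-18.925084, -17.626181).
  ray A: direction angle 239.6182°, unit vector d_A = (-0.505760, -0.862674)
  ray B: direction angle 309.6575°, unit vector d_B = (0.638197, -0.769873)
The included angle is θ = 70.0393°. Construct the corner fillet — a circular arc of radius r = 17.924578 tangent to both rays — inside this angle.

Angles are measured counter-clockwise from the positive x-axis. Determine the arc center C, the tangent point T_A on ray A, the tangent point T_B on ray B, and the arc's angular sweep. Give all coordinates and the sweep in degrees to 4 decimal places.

bisector direction at 274.6379° = (0.080857,-0.996726)
center distance |VC| = r/sin(θ/2) = 17.924578/sin(35.0196°) = 31.235251
C = V + |VC|·bis = (-16.3995,-48.7592)
T_A = V + ((C−V)·d_A)·d_A = V + 25.5803·d_A = (-31.8626,-39.6936)
T_B = V + ((C−V)·d_B)·d_B = V + 25.5803·d_B = (-2.5998,-37.3197)
sweep = 180° − θ = 109.9607°

center=(-16.3995,-48.7592) T_A=(-31.8626,-39.6936) T_B=(-2.5998,-37.3197) sweep=109.9607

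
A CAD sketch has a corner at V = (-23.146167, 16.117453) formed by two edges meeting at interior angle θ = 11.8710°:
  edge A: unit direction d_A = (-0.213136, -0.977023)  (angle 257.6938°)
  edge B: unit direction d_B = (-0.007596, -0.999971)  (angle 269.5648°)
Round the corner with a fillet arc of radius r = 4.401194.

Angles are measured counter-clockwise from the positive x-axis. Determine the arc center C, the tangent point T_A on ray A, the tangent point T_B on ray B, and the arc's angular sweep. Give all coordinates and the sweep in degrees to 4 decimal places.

bisector direction at 263.6293° = (-0.110961,-0.993825)
center distance |VC| = r/sin(θ/2) = 4.401194/sin(5.9355°) = 42.561106
C = V + |VC|·bis = (-27.8688,-26.1808)
T_A = V + ((C−V)·d_A)·d_A = V + 42.3329·d_A = (-32.1688,-25.2428)
T_B = V + ((C−V)·d_B)·d_B = V + 42.3329·d_B = (-23.4677,-26.2143)
sweep = 180° − θ = 168.1290°

center=(-27.8688,-26.1808) T_A=(-32.1688,-25.2428) T_B=(-23.4677,-26.2143) sweep=168.1290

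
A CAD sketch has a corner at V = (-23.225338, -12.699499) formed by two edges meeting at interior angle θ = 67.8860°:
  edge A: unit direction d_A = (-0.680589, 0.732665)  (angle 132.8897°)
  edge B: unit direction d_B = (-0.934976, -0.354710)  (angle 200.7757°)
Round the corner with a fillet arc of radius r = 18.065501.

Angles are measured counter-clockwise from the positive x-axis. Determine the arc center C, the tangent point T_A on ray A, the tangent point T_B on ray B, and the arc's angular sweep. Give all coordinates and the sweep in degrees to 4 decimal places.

bisector direction at 166.8327° = (-0.973709,0.227795)
center distance |VC| = r/sin(θ/2) = 18.065501/sin(33.9430°) = 32.354120
C = V + |VC|·bis = (-54.7288,-5.3294)
T_A = V + ((C−V)·d_A)·d_A = V + 26.8408·d_A = (-41.4929,6.9658)
T_B = V + ((C−V)·d_B)·d_B = V + 26.8408·d_B = (-48.3208,-22.2202)
sweep = 180° − θ = 112.1140°

center=(-54.7288,-5.3294) T_A=(-41.4929,6.9658) T_B=(-48.3208,-22.2202) sweep=112.1140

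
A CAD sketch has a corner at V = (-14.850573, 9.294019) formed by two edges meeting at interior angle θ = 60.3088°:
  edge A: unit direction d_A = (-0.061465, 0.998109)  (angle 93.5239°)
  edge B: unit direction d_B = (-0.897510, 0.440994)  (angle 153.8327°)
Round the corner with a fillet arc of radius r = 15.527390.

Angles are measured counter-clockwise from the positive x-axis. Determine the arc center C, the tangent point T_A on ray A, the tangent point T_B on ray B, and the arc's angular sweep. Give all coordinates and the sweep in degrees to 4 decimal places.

bisector direction at 123.6783° = (-0.554529,0.832164)
center distance |VC| = r/sin(θ/2) = 15.527390/sin(30.1544°) = 30.910617
C = V + |VC|·bis = (-31.9914,35.0167)
T_A = V + ((C−V)·d_A)·d_A = V + 26.7276·d_A = (-16.4934,35.9711)
T_B = V + ((C−V)·d_B)·d_B = V + 26.7276·d_B = (-38.8389,21.0807)
sweep = 180° − θ = 119.6912°

center=(-31.9914,35.0167) T_A=(-16.4934,35.9711) T_B=(-38.8389,21.0807) sweep=119.6912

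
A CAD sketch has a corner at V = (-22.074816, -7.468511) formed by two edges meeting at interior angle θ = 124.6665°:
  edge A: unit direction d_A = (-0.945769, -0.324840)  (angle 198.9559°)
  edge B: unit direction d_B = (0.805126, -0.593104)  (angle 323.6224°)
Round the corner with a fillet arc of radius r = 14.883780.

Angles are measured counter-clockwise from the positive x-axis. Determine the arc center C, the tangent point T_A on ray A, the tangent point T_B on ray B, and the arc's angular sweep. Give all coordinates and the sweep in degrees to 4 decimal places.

bisector direction at 261.2892° = (-0.151448,-0.988465)
center distance |VC| = r/sin(θ/2) = 14.883780/sin(62.3332°) = 16.805236
C = V + |VC|·bis = (-24.6199,-24.0799)
T_A = V + ((C−V)·d_A)·d_A = V + 7.8031·d_A = (-29.4548,-10.0033)
T_B = V + ((C−V)·d_B)·d_B = V + 7.8031·d_B = (-15.7923,-12.0966)
sweep = 180° − θ = 55.3335°

center=(-24.6199,-24.0799) T_A=(-29.4548,-10.0033) T_B=(-15.7923,-12.0966) sweep=55.3335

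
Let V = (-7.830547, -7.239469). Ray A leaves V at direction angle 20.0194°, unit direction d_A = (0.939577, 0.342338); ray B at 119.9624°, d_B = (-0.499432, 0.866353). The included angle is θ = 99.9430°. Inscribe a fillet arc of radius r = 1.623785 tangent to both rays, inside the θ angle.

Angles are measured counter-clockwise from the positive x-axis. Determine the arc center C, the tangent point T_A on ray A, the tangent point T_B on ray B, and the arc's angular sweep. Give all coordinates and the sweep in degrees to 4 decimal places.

center=(-7.1049,-5.2469) T_A=(-6.5491,-6.7726) T_B=(-8.5117,-6.0579) sweep=80.0570

bisector direction at 69.9909° = (0.342169,0.939638)
center distance |VC| = r/sin(θ/2) = 1.623785/sin(49.9715°) = 2.120586
C = V + |VC|·bis = (-7.1049,-5.2469)
T_A = V + ((C−V)·d_A)·d_A = V + 1.3639·d_A = (-6.5491,-6.7726)
T_B = V + ((C−V)·d_B)·d_B = V + 1.3639·d_B = (-8.5117,-6.0579)
sweep = 180° − θ = 80.0570°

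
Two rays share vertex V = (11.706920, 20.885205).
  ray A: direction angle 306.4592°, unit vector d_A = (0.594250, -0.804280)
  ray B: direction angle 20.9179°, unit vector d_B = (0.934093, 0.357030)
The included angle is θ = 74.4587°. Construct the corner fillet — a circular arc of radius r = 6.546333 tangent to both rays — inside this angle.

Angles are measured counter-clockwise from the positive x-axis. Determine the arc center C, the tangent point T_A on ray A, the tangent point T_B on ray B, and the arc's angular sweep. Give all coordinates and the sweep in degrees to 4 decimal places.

center=(22.0917,17.8462) T_A=(16.8266,13.9561) T_B=(19.7544,23.9611) sweep=105.5413

bisector direction at 343.6886° = (0.959749,-0.280859)
center distance |VC| = r/sin(θ/2) = 6.546333/sin(37.2293°) = 10.820259
C = V + |VC|·bis = (22.0917,17.8462)
T_A = V + ((C−V)·d_A)·d_A = V + 8.6153·d_A = (16.8266,13.9561)
T_B = V + ((C−V)·d_B)·d_B = V + 8.6153·d_B = (19.7544,23.9611)
sweep = 180° − θ = 105.5413°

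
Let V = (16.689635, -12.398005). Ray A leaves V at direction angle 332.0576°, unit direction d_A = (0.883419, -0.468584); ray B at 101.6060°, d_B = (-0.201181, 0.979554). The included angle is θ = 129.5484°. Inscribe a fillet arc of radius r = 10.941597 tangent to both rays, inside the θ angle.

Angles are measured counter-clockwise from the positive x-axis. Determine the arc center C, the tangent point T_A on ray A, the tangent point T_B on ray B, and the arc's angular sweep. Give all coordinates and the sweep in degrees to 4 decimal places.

bisector direction at 36.8318° = (0.800399,0.599468)
center distance |VC| = r/sin(θ/2) = 10.941597/sin(64.7742°) = 12.095037
C = V + |VC|·bis = (26.3705,-5.1474)
T_A = V + ((C−V)·d_A)·d_A = V + 5.1547·d_A = (21.2434,-14.8134)
T_B = V + ((C−V)·d_B)·d_B = V + 5.1547·d_B = (15.6526,-7.3487)
sweep = 180° − θ = 50.4516°

center=(26.3705,-5.1474) T_A=(21.2434,-14.8134) T_B=(15.6526,-7.3487) sweep=50.4516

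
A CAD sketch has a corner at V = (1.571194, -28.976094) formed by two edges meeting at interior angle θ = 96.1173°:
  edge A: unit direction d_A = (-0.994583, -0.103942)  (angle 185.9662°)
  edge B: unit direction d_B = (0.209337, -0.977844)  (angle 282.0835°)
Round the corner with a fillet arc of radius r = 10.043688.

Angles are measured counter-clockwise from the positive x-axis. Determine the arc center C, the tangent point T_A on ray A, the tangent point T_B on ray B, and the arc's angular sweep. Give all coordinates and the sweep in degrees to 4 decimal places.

center=(-6.3607,-39.9034) T_A=(-7.4047,-29.9141) T_B=(3.4604,-37.8009) sweep=83.8827

bisector direction at 234.0248° = (-0.587434,-0.809272)
center distance |VC| = r/sin(θ/2) = 10.043688/sin(48.0587°) = 13.502677
C = V + |VC|·bis = (-6.3607,-39.9034)
T_A = V + ((C−V)·d_A)·d_A = V + 9.0248·d_A = (-7.4047,-29.9141)
T_B = V + ((C−V)·d_B)·d_B = V + 9.0248·d_B = (3.4604,-37.8009)
sweep = 180° − θ = 83.8827°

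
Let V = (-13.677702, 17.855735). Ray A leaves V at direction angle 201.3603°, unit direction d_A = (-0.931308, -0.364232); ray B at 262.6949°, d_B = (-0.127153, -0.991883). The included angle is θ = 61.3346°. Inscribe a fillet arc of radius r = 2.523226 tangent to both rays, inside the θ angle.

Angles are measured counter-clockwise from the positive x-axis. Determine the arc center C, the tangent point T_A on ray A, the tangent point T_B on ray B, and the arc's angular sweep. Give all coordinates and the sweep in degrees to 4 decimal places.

center=(-16.7215,13.9560) T_A=(-17.6405,16.3059) T_B=(-14.2188,13.6351) sweep=118.6654

bisector direction at 232.0276° = (-0.615282,-0.788307)
center distance |VC| = r/sin(θ/2) = 2.523226/sin(30.6673°) = 4.946997
C = V + |VC|·bis = (-16.7215,13.9560)
T_A = V + ((C−V)·d_A)·d_A = V + 4.2551·d_A = (-17.6405,16.3059)
T_B = V + ((C−V)·d_B)·d_B = V + 4.2551·d_B = (-14.2188,13.6351)
sweep = 180° − θ = 118.6654°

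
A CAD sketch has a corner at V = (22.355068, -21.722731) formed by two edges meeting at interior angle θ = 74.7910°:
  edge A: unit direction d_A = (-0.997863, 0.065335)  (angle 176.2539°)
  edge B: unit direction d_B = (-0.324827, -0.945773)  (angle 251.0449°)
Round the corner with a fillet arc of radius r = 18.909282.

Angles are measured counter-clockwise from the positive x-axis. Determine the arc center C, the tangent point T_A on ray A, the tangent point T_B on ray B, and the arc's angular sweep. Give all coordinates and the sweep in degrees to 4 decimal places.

bisector direction at 213.6494° = (-0.832444,-0.554109)
center distance |VC| = r/sin(θ/2) = 18.909282/sin(37.3955°) = 31.135952
C = V + |VC|·bis = (-3.5639,-38.9755)
T_A = V + ((C−V)·d_A)·d_A = V + 24.7363·d_A = (-2.3284,-20.1066)
T_B = V + ((C−V)·d_B)·d_B = V + 24.7363·d_B = (14.3200,-45.1177)
sweep = 180° − θ = 105.2090°

center=(-3.5639,-38.9755) T_A=(-2.3284,-20.1066) T_B=(14.3200,-45.1177) sweep=105.2090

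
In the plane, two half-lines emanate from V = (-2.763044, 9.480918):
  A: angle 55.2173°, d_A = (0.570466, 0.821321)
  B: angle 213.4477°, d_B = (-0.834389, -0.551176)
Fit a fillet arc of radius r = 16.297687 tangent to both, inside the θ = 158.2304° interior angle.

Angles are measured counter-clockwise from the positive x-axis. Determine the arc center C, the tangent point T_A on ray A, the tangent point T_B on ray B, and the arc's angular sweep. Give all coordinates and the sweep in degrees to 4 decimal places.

bisector direction at 134.3325° = (-0.698821,0.715296)
center distance |VC| = r/sin(θ/2) = 16.297687/sin(79.1152°) = 16.596273
C = V + |VC|·bis = (-14.3609,21.3522)
T_A = V + ((C−V)·d_A)·d_A = V + 3.1340·d_A = (-0.9752,12.0549)
T_B = V + ((C−V)·d_B)·d_B = V + 3.1340·d_B = (-5.3780,7.7536)
sweep = 180° − θ = 21.7696°

center=(-14.3609,21.3522) T_A=(-0.9752,12.0549) T_B=(-5.3780,7.7536) sweep=21.7696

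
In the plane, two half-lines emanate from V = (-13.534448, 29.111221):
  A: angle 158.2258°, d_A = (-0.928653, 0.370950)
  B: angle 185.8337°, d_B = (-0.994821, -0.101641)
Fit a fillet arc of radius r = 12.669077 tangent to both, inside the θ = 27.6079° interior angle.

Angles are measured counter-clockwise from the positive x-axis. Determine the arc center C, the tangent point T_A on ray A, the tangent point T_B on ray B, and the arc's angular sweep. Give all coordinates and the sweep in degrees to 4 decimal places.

bisector direction at 172.0297° = (-0.990340,0.138659)
center distance |VC| = r/sin(θ/2) = 12.669077/sin(13.8040°) = 53.097466
C = V + |VC|·bis = (-66.1190,36.4737)
T_A = V + ((C−V)·d_A)·d_A = V + 51.5639·d_A = (-61.4194,48.2388)
T_B = V + ((C−V)·d_B)·d_B = V + 51.5639·d_B = (-64.8313,23.8702)
sweep = 180° − θ = 152.3921°

center=(-66.1190,36.4737) T_A=(-61.4194,48.2388) T_B=(-64.8313,23.8702) sweep=152.3921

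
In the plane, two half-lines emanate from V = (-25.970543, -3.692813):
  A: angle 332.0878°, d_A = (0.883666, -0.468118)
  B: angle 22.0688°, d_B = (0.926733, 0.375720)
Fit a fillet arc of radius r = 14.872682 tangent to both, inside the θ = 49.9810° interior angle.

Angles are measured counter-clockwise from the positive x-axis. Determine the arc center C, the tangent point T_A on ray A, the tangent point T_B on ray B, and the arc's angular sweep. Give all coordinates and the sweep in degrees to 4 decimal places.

bisector direction at 357.0783° = (0.998700,-0.050971)
center distance |VC| = r/sin(θ/2) = 14.872682/sin(24.9905°) = 35.204282
C = V + |VC|·bis = (9.1880,-5.4872)
T_A = V + ((C−V)·d_A)·d_A = V + 31.9084·d_A = (2.2258,-18.6297)
T_B = V + ((C−V)·d_B)·d_B = V + 31.9084·d_B = (3.6000,8.2958)
sweep = 180° − θ = 130.0190°

center=(9.1880,-5.4872) T_A=(2.2258,-18.6297) T_B=(3.6000,8.2958) sweep=130.0190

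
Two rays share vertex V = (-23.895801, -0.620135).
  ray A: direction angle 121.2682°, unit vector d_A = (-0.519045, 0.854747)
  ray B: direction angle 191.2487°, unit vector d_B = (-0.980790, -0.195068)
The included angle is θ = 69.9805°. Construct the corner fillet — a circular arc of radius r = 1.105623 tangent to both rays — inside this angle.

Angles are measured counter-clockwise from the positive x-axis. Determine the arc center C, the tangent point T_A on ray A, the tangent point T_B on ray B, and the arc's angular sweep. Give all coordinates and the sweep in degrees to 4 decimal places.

center=(-25.6607,0.1561) T_A=(-24.7157,0.7300) T_B=(-25.4450,-0.9283) sweep=110.0195

bisector direction at 156.2585° = (-0.915371,0.402612)
center distance |VC| = r/sin(θ/2) = 1.105623/sin(34.9903°) = 1.928063
C = V + |VC|·bis = (-25.6607,0.1561)
T_A = V + ((C−V)·d_A)·d_A = V + 1.5796·d_A = (-24.7157,0.7300)
T_B = V + ((C−V)·d_B)·d_B = V + 1.5796·d_B = (-25.4450,-0.9283)
sweep = 180° − θ = 110.0195°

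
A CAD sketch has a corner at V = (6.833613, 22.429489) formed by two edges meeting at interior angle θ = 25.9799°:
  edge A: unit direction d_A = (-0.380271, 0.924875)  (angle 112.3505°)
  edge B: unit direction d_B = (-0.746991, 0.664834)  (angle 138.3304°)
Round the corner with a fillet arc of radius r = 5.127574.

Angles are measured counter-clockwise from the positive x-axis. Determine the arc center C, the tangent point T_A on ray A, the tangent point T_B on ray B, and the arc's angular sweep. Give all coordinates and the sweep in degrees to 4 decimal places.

center=(-6.3613,41.0375) T_A=(-1.6190,42.9874) T_B=(-9.7703,37.2073) sweep=154.0201

bisector direction at 125.3405° = (-0.578434,0.815729)
center distance |VC| = r/sin(θ/2) = 5.127574/sin(12.9900°) = 22.811508
C = V + |VC|·bis = (-6.3613,41.0375)
T_A = V + ((C−V)·d_A)·d_A = V + 22.2278·d_A = (-1.6190,42.9874)
T_B = V + ((C−V)·d_B)·d_B = V + 22.2278·d_B = (-9.7703,37.2073)
sweep = 180° − θ = 154.0201°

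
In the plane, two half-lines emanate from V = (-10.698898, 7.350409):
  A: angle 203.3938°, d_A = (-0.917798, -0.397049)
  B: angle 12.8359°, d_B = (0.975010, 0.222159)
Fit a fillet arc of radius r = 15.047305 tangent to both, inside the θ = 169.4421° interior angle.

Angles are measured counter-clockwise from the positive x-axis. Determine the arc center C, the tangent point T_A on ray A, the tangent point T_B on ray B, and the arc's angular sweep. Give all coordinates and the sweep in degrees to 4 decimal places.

center=(-6.0004,-7.0120) T_A=(-11.9749,6.7984) T_B=(-9.3433,7.6593) sweep=10.5579

bisector direction at 288.1149° = (0.310923,-0.950435)
center distance |VC| = r/sin(θ/2) = 15.047305/sin(84.7211°) = 15.111399
C = V + |VC|·bis = (-6.0004,-7.0120)
T_A = V + ((C−V)·d_A)·d_A = V + 1.3903·d_A = (-11.9749,6.7984)
T_B = V + ((C−V)·d_B)·d_B = V + 1.3903·d_B = (-9.3433,7.6593)
sweep = 180° − θ = 10.5579°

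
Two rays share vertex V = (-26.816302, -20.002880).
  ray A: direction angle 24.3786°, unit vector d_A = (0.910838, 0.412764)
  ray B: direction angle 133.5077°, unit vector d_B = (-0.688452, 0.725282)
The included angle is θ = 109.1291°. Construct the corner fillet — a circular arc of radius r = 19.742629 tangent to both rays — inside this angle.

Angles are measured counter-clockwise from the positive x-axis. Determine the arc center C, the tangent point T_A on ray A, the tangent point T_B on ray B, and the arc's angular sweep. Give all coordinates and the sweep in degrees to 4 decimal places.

bisector direction at 78.9432° = (0.191783,0.981437)
center distance |VC| = r/sin(θ/2) = 19.742629/sin(54.5645°) = 24.230946
C = V + |VC|·bis = (-22.1692,3.7783)
T_A = V + ((C−V)·d_A)·d_A = V + 14.0487·d_A = (-14.0202,-14.2041)
T_B = V + ((C−V)·d_B)·d_B = V + 14.0487·d_B = (-36.4882,-9.8136)
sweep = 180° − θ = 70.8709°

center=(-22.1692,3.7783) T_A=(-14.0202,-14.2041) T_B=(-36.4882,-9.8136) sweep=70.8709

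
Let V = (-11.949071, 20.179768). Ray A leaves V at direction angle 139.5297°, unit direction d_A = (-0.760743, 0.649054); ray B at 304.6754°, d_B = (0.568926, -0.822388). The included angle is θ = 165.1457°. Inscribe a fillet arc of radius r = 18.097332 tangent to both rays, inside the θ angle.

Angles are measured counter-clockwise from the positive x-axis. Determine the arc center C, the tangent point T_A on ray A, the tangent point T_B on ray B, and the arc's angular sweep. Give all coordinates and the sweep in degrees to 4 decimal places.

bisector direction at 222.1025° = (-0.741946,-0.670460)
center distance |VC| = r/sin(θ/2) = 18.097332/sin(82.5729°) = 18.250453
C = V + |VC|·bis = (-25.4899,7.9436)
T_A = V + ((C−V)·d_A)·d_A = V + 2.3592·d_A = (-13.7438,21.7110)
T_B = V + ((C−V)·d_B)·d_B = V + 2.3592·d_B = (-10.6069,18.2396)
sweep = 180° − θ = 14.8543°

center=(-25.4899,7.9436) T_A=(-13.7438,21.7110) T_B=(-10.6069,18.2396) sweep=14.8543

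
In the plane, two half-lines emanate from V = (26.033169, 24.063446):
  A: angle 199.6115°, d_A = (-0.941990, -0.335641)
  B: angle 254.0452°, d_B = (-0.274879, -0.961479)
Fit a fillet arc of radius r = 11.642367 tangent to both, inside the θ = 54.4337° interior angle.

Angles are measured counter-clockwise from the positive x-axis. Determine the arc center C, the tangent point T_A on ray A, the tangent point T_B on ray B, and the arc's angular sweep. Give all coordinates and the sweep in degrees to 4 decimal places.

center=(8.6168,5.4985) T_A=(4.7091,16.4655) T_B=(19.8107,2.2982) sweep=125.5663

bisector direction at 226.8284° = (-0.684186,-0.729307)
center distance |VC| = r/sin(θ/2) = 11.642367/sin(27.2169°) = 25.455616
C = V + |VC|·bis = (8.6168,5.4985)
T_A = V + ((C−V)·d_A)·d_A = V + 22.6372·d_A = (4.7091,16.4655)
T_B = V + ((C−V)·d_B)·d_B = V + 22.6372·d_B = (19.8107,2.2982)
sweep = 180° − θ = 125.5663°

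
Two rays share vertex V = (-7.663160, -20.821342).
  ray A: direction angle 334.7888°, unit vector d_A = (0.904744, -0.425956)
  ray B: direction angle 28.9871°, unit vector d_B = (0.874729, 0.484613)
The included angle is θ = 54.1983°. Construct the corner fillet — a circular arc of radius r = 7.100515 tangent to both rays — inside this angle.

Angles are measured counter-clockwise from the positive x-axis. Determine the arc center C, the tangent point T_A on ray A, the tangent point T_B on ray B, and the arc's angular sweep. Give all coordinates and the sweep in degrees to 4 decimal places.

bisector direction at 1.8879° = (0.999457,0.032945)
center distance |VC| = r/sin(θ/2) = 7.100515/sin(27.0992°) = 15.587313
C = V + |VC|·bis = (7.9157,-20.3078)
T_A = V + ((C−V)·d_A)·d_A = V + 13.8761·d_A = (4.8912,-26.7320)
T_B = V + ((C−V)·d_B)·d_B = V + 13.8761·d_B = (4.4747,-14.0968)
sweep = 180° − θ = 125.8017°

center=(7.9157,-20.3078) T_A=(4.8912,-26.7320) T_B=(4.4747,-14.0968) sweep=125.8017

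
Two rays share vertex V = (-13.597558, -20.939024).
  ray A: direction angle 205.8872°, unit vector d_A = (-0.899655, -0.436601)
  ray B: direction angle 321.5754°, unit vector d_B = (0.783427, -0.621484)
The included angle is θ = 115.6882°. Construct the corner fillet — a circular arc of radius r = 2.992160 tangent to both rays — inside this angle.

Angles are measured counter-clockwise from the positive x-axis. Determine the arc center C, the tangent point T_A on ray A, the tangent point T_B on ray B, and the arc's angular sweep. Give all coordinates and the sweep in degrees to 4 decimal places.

center=(-13.9835,-24.4522) T_A=(-15.2899,-21.7603) T_B=(-12.1239,-22.1081) sweep=64.3118

bisector direction at 263.7313° = (-0.109191,-0.994021)
center distance |VC| = r/sin(θ/2) = 2.992160/sin(57.8441°) = 3.534313
C = V + |VC|·bis = (-13.9835,-24.4522)
T_A = V + ((C−V)·d_A)·d_A = V + 1.8810·d_A = (-15.2899,-21.7603)
T_B = V + ((C−V)·d_B)·d_B = V + 1.8810·d_B = (-12.1239,-22.1081)
sweep = 180° − θ = 64.3118°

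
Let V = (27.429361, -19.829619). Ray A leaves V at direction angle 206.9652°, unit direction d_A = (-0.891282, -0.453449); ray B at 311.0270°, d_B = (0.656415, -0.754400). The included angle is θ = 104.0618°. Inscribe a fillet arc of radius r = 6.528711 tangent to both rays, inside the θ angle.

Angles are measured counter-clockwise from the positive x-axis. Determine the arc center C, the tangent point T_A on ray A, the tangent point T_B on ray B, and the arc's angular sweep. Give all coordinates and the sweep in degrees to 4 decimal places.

center=(25.8486,-27.9589) T_A=(22.8882,-22.1400) T_B=(30.7739,-23.6734) sweep=75.9382

bisector direction at 258.9961° = (-0.190876,-0.981614)
center distance |VC| = r/sin(θ/2) = 6.528711/sin(52.0309°) = 8.281565
C = V + |VC|·bis = (25.8486,-27.9589)
T_A = V + ((C−V)·d_A)·d_A = V + 5.0951·d_A = (22.8882,-22.1400)
T_B = V + ((C−V)·d_B)·d_B = V + 5.0951·d_B = (30.7739,-23.6734)
sweep = 180° − θ = 75.9382°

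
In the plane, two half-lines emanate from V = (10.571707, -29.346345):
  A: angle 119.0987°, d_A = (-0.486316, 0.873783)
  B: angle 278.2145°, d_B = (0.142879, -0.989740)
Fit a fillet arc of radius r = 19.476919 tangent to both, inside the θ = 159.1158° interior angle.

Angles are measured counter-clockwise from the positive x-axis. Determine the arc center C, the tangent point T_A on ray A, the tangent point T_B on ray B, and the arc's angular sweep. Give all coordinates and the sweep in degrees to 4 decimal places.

bisector direction at 198.6566° = (-0.947453,-0.319895)
center distance |VC| = r/sin(θ/2) = 19.476919/sin(79.5579°) = 19.804917
C = V + |VC|·bis = (-8.1925,-35.6818)
T_A = V + ((C−V)·d_A)·d_A = V + 3.5895·d_A = (8.8261,-26.2099)
T_B = V + ((C−V)·d_B)·d_B = V + 3.5895·d_B = (11.0846,-32.8990)
sweep = 180° − θ = 20.8842°

center=(-8.1925,-35.6818) T_A=(8.8261,-26.2099) T_B=(11.0846,-32.8990) sweep=20.8842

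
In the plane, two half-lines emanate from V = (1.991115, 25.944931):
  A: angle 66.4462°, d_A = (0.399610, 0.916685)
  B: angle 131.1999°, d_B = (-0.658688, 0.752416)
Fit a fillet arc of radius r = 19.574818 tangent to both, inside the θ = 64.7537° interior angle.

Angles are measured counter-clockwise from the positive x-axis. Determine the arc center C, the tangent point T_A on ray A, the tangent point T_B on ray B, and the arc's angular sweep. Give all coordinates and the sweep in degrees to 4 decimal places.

bisector direction at 98.8230° = (-0.153383,0.988167)
center distance |VC| = r/sin(θ/2) = 19.574818/sin(32.3768°) = 36.555265
C = V + |VC|·bis = (-3.6159,62.0676)
T_A = V + ((C−V)·d_A)·d_A = V + 30.8725·d_A = (14.3281,54.2453)
T_B = V + ((C−V)·d_B)·d_B = V + 30.8725·d_B = (-18.3443,49.1739)
sweep = 180° − θ = 115.2463°

center=(-3.6159,62.0676) T_A=(14.3281,54.2453) T_B=(-18.3443,49.1739) sweep=115.2463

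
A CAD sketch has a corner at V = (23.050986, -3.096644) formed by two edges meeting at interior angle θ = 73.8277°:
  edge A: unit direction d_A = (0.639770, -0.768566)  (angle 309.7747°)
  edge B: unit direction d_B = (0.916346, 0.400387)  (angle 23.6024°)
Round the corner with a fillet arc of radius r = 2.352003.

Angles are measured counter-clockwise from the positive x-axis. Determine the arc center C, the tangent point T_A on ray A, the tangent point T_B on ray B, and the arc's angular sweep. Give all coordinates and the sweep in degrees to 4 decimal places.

bisector direction at 346.6885° = (0.973133,-0.230244)
center distance |VC| = r/sin(θ/2) = 2.352003/sin(36.9138°) = 3.916001
C = V + |VC|·bis = (26.8618,-3.9983)
T_A = V + ((C−V)·d_A)·d_A = V + 3.1310·d_A = (25.0541,-5.5030)
T_B = V + ((C−V)·d_B)·d_B = V + 3.1310·d_B = (25.9201,-1.8430)
sweep = 180° − θ = 106.1723°

center=(26.8618,-3.9983) T_A=(25.0541,-5.5030) T_B=(25.9201,-1.8430) sweep=106.1723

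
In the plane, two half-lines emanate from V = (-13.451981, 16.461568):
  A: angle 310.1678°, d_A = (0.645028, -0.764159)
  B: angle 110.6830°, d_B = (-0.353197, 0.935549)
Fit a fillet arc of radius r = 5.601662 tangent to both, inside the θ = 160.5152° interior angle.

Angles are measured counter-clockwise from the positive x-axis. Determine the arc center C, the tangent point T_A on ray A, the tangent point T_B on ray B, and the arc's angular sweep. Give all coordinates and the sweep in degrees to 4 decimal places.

bisector direction at 30.4254° = (0.862289,0.506416)
center distance |VC| = r/sin(θ/2) = 5.601662/sin(80.2576°) = 5.683628
C = V + |VC|·bis = (-8.5510,19.3398)
T_A = V + ((C−V)·d_A)·d_A = V + 0.9618·d_A = (-12.8316,15.7266)
T_B = V + ((C−V)·d_B)·d_B = V + 0.9618·d_B = (-13.7917,17.3614)
sweep = 180° − θ = 19.4848°

center=(-8.5510,19.3398) T_A=(-12.8316,15.7266) T_B=(-13.7917,17.3614) sweep=19.4848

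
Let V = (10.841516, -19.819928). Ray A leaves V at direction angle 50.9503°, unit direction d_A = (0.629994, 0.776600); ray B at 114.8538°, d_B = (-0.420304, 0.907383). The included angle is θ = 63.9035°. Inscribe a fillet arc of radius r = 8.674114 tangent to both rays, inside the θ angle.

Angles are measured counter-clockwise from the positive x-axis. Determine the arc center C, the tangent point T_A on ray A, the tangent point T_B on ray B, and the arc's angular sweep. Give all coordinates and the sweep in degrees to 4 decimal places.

bisector direction at 82.9021° = (0.123566,0.992336)
center distance |VC| = r/sin(θ/2) = 8.674114/sin(31.9518°) = 16.390842
C = V + |VC|·bis = (12.8669,-3.5547)
T_A = V + ((C−V)·d_A)·d_A = V + 13.9075·d_A = (19.6032,-9.0193)
T_B = V + ((C−V)·d_B)·d_B = V + 13.9075·d_B = (4.9961,-7.2005)
sweep = 180° − θ = 116.0965°

center=(12.8669,-3.5547) T_A=(19.6032,-9.0193) T_B=(4.9961,-7.2005) sweep=116.0965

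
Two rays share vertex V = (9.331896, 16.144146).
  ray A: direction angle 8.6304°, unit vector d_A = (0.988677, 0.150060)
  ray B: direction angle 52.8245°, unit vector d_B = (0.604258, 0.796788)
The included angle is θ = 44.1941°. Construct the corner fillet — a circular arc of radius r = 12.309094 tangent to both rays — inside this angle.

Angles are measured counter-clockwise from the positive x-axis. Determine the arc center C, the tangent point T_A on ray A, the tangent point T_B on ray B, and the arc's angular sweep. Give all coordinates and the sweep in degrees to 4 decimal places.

center=(37.4596,32.8634) T_A=(39.3067,20.6937) T_B=(27.6519,40.3013) sweep=135.8059

bisector direction at 30.7275° = (0.859608,0.510955)
center distance |VC| = r/sin(θ/2) = 12.309094/sin(22.0970°) = 32.721587
C = V + |VC|·bis = (37.4596,32.8634)
T_A = V + ((C−V)·d_A)·d_A = V + 30.3181·d_A = (39.3067,20.6937)
T_B = V + ((C−V)·d_B)·d_B = V + 30.3181·d_B = (27.6519,40.3013)
sweep = 180° − θ = 135.8059°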